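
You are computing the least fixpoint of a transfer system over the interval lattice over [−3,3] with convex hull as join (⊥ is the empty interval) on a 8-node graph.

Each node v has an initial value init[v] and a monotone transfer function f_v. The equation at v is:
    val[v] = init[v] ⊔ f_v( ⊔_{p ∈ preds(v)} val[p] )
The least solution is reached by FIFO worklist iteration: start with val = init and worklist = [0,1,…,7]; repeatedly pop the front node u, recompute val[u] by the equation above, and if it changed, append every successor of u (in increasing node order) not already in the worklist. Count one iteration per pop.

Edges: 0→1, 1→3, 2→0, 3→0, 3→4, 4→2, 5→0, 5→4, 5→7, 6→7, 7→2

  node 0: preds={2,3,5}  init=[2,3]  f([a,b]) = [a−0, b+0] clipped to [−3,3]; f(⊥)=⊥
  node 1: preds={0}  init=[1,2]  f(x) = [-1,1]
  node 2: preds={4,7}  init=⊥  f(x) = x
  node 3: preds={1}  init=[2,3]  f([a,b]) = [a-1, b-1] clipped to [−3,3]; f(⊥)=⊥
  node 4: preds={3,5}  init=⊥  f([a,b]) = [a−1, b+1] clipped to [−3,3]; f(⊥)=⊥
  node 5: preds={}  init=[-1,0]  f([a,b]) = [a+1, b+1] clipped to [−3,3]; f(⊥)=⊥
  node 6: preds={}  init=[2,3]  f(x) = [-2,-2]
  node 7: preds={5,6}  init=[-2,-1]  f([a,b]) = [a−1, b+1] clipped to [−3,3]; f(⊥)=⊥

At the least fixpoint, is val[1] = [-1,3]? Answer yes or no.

Trace (13 dequeues):
  [1] u=0 | in [-1,3] | out [-1,3] | prev [2,3] | push {}
  [2] u=1 | in [-1,3] | out [-1,2] | prev [1,2] | push {}
  [3] u=2 | in [-2,-1] | out [-2,-1] | prev ⊥ | push {0}
  [4] u=3 | in [-1,2] | out [-2,3] | prev [2,3] | push {}
  [5] u=4 | in [-2,3] | out [-3,3] | prev ⊥ | push {2}
  [6] u=5 | in ⊥ | out [-1,0] | ==
  [7] u=6 | in ⊥ | out [-2,3] | prev [2,3] | push {}
  [8] u=7 | in [-2,3] | out [-3,3] | prev [-2,-1] | push {}
  [9] u=0 | in [-2,3] | out [-2,3] | prev [-1,3] | push {1}
  [10] u=2 | in [-3,3] | out [-3,3] | prev [-2,-1] | push {0}
  [11] u=1 | in [-2,3] | out [-1,2] | ==
  [12] u=0 | in [-3,3] | out [-3,3] | prev [-2,3] | push {1}
  [13] u=1 | in [-3,3] | out [-1,2] | ==

Converged values:
  [0] [-3,3]
  [1] [-1,2]
  [2] [-3,3]
  [3] [-2,3]
  [4] [-3,3]
  [5] [-1,0]
  [6] [-2,3]
  [7] [-3,3]

no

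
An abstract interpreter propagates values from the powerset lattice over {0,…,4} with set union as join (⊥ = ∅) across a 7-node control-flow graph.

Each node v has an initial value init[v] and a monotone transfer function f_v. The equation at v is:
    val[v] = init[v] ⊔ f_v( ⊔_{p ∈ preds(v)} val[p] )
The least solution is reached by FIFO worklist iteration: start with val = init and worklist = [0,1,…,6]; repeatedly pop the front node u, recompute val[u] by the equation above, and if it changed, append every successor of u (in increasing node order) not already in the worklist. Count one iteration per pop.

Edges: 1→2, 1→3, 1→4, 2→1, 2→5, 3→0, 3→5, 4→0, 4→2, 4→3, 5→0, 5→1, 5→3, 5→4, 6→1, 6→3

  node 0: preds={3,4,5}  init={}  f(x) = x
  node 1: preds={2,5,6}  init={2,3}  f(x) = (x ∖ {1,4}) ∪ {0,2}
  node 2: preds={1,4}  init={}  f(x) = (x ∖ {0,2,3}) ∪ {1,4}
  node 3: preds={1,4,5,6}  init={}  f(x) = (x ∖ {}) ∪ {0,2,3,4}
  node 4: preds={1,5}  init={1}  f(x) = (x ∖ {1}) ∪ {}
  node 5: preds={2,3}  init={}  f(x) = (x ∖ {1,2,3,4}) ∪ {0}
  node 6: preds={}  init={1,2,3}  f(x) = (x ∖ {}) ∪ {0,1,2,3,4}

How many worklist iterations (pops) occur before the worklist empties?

Trace (12 dequeues):
  [1] u=0 | in {1} | out {1} | prev {} | push {}
  [2] u=1 | in {1,2,3} | out {0,2,3} | prev {2,3} | push {}
  [3] u=2 | in {0,1,2,3} | out {1,4} | prev {} | push {1}
  [4] u=3 | in {0,1,2,3} | out {0,1,2,3,4} | prev {} | push {0}
  [5] u=4 | in {0,2,3} | out {0,1,2,3} | prev {1} | push {2,3}
  [6] u=5 | in {0,1,2,3,4} | out {0} | prev {} | push {4}
  [7] u=6 | in {} | out {0,1,2,3,4} | prev {1,2,3} | push {}
  [8] u=1 | in {0,1,2,3,4} | out {0,2,3} | ==
  [9] u=0 | in {0,1,2,3,4} | out {0,1,2,3,4} | prev {1} | push {}
  [10] u=2 | in {0,1,2,3} | out {1,4} | ==
  [11] u=3 | in {0,1,2,3,4} | out {0,1,2,3,4} | ==
  [12] u=4 | in {0,2,3} | out {0,1,2,3} | ==

Converged values:
  [0] {0,1,2,3,4}
  [1] {0,2,3}
  [2] {1,4}
  [3] {0,1,2,3,4}
  [4] {0,1,2,3}
  [5] {0}
  [6] {0,1,2,3,4}

12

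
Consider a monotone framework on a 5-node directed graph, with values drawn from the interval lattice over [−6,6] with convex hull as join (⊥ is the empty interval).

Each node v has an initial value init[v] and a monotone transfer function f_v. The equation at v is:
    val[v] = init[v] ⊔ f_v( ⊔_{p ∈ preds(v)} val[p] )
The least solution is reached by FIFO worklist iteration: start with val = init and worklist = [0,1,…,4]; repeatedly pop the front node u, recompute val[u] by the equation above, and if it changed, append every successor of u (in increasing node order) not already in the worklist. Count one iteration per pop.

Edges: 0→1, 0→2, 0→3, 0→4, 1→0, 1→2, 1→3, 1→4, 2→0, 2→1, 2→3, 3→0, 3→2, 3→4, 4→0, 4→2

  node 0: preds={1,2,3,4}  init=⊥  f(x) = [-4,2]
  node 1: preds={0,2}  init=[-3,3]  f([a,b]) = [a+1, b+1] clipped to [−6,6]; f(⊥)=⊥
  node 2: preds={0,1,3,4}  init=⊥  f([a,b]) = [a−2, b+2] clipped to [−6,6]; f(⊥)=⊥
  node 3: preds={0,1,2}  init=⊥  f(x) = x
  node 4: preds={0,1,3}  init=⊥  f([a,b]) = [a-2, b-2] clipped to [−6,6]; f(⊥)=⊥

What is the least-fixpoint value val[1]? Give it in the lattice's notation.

Iteration log — 14 steps:
  step 1. node 0  ⊔preds=[-3,3]  new=[-4,2]  old=⊥  +wl: 
  step 2. node 1  ⊔preds=[-4,2]  new=[-3,3]  stable
  step 3. node 2  ⊔preds=[-4,3]  new=[-6,5]  old=⊥  +wl: 0,1
  step 4. node 3  ⊔preds=[-6,5]  new=[-6,5]  old=⊥  +wl: 2
  step 5. node 4  ⊔preds=[-6,5]  new=[-6,3]  old=⊥  +wl: 
  step 6. node 0  ⊔preds=[-6,5]  new=[-4,2]  stable
  step 7. node 1  ⊔preds=[-6,5]  new=[-5,6]  old=[-3,3]  +wl: 0,3,4
  step 8. node 2  ⊔preds=[-6,6]  new=[-6,6]  old=[-6,5]  +wl: 1
  step 9. node 0  ⊔preds=[-6,6]  new=[-4,2]  stable
  step 10. node 3  ⊔preds=[-6,6]  new=[-6,6]  old=[-6,5]  +wl: 0,2
  step 11. node 4  ⊔preds=[-6,6]  new=[-6,4]  old=[-6,3]  +wl: 
  step 12. node 1  ⊔preds=[-6,6]  new=[-5,6]  stable
  step 13. node 0  ⊔preds=[-6,6]  new=[-4,2]  stable
  step 14. node 2  ⊔preds=[-6,6]  new=[-6,6]  stable

Least fixpoint reached:
  node 0: [-4,2]
  node 1: [-5,6]
  node 2: [-6,6]
  node 3: [-6,6]
  node 4: [-6,4]

[-5,6]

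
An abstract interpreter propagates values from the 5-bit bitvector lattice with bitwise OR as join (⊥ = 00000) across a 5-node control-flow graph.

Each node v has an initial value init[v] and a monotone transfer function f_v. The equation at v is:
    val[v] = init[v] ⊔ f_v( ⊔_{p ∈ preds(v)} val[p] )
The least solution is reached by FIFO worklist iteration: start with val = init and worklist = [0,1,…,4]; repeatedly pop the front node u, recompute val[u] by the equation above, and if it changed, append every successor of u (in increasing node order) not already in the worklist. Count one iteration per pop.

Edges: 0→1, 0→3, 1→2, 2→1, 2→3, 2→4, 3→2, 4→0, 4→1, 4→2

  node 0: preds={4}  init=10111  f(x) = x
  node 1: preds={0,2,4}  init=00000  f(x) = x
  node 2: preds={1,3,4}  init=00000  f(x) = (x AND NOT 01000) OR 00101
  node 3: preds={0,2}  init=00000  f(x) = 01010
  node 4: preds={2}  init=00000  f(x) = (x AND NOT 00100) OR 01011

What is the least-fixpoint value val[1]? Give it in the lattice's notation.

11111

Trace (10 dequeues):
  [1] u=0 | in 00000 | out 10111 | ==
  [2] u=1 | in 10111 | out 10111 | prev 00000 | push {}
  [3] u=2 | in 10111 | out 10111 | prev 00000 | push {1}
  [4] u=3 | in 10111 | out 01010 | prev 00000 | push {2}
  [5] u=4 | in 10111 | out 11011 | prev 00000 | push {0}
  [6] u=1 | in 11111 | out 11111 | prev 10111 | push {}
  [7] u=2 | in 11111 | out 10111 | ==
  [8] u=0 | in 11011 | out 11111 | prev 10111 | push {1,3}
  [9] u=1 | in 11111 | out 11111 | ==
  [10] u=3 | in 11111 | out 01010 | ==

Converged values:
  [0] 11111
  [1] 11111
  [2] 10111
  [3] 01010
  [4] 11011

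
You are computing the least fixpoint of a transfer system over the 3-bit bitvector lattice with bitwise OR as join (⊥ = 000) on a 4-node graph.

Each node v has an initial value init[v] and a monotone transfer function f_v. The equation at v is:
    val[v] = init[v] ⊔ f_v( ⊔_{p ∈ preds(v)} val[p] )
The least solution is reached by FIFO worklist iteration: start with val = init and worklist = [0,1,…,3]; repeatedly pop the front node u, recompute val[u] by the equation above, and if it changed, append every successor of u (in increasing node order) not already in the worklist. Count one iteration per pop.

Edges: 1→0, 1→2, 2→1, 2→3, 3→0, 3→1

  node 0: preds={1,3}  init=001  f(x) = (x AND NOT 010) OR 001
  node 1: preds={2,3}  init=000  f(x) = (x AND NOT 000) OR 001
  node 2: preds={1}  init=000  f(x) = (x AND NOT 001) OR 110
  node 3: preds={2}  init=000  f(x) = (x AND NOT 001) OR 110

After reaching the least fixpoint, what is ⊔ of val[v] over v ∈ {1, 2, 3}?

Worklist (8 pops):
  #1 pop 0: in=000 → 001 (no change)
  #2 pop 1: in=000 → 001 (was 000); enqueue [0]
  #3 pop 2: in=001 → 110 (was 000); enqueue [1]
  #4 pop 3: in=110 → 110 (was 000); enqueue []
  #5 pop 0: in=111 → 101 (was 001); enqueue []
  #6 pop 1: in=110 → 111 (was 001); enqueue [0,2]
  #7 pop 0: in=111 → 101 (no change)
  #8 pop 2: in=111 → 110 (no change)

Fixpoint:
  val[0] = 101
  val[1] = 111
  val[2] = 110
  val[3] = 110

111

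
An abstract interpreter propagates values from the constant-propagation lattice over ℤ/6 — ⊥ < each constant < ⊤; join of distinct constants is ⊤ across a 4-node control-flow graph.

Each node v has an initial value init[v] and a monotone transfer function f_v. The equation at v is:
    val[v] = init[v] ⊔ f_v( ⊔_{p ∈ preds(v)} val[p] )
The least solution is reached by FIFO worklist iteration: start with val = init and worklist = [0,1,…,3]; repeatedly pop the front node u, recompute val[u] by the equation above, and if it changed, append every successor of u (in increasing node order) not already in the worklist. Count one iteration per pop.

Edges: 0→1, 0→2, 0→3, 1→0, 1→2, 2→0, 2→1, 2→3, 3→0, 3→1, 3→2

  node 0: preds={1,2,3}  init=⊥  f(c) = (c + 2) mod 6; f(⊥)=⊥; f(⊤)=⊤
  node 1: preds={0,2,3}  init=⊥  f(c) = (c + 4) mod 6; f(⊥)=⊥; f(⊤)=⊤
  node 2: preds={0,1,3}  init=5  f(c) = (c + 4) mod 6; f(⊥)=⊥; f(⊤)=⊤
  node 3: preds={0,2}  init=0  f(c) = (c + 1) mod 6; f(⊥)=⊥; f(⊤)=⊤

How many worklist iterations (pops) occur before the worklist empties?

Trace (7 dequeues):
  [1] u=0 | in ⊤ | out ⊤ | prev ⊥ | push {}
  [2] u=1 | in ⊤ | out ⊤ | prev ⊥ | push {0}
  [3] u=2 | in ⊤ | out ⊤ | prev 5 | push {1}
  [4] u=3 | in ⊤ | out ⊤ | prev 0 | push {2}
  [5] u=0 | in ⊤ | out ⊤ | ==
  [6] u=1 | in ⊤ | out ⊤ | ==
  [7] u=2 | in ⊤ | out ⊤ | ==

Converged values:
  [0] ⊤
  [1] ⊤
  [2] ⊤
  [3] ⊤

7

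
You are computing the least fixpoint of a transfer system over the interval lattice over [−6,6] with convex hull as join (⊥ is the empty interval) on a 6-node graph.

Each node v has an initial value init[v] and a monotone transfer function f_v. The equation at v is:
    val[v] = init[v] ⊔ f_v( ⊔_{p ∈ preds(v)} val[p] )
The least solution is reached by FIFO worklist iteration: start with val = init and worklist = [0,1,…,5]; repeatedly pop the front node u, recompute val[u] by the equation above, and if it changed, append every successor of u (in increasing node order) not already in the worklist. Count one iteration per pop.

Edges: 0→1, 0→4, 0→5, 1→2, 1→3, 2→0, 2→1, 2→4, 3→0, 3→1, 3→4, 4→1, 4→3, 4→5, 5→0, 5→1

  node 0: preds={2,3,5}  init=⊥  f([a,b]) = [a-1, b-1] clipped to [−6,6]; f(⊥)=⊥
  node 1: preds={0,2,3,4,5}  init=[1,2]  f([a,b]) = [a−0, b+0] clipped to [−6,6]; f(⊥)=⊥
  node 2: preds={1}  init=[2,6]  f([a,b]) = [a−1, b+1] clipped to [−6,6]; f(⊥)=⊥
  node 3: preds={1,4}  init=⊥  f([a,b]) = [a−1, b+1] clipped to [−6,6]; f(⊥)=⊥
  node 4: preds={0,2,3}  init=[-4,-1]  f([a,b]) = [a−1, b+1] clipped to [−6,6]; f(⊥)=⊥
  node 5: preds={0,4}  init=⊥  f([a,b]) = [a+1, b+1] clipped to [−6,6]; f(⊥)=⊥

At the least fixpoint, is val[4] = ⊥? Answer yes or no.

Worklist (15 pops):
  #1 pop 0: in=[2,6] → [1,5] (was ⊥); enqueue []
  #2 pop 1: in=[-4,6] → [-4,6] (was [1,2]); enqueue []
  #3 pop 2: in=[-4,6] → [-5,6] (was [2,6]); enqueue [0,1]
  #4 pop 3: in=[-4,6] → [-5,6] (was ⊥); enqueue []
  #5 pop 4: in=[-5,6] → [-6,6] (was [-4,-1]); enqueue [3]
  #6 pop 5: in=[-6,6] → [-5,6] (was ⊥); enqueue []
  #7 pop 0: in=[-5,6] → [-6,5] (was [1,5]); enqueue [4,5]
  #8 pop 1: in=[-6,6] → [-6,6] (was [-4,6]); enqueue [2]
  #9 pop 3: in=[-6,6] → [-6,6] (was [-5,6]); enqueue [0,1]
  #10 pop 4: in=[-6,6] → [-6,6] (no change)
  #11 pop 5: in=[-6,6] → [-5,6] (no change)
  #12 pop 2: in=[-6,6] → [-6,6] (was [-5,6]); enqueue [4]
  #13 pop 0: in=[-6,6] → [-6,5] (no change)
  #14 pop 1: in=[-6,6] → [-6,6] (no change)
  #15 pop 4: in=[-6,6] → [-6,6] (no change)

Fixpoint:
  val[0] = [-6,5]
  val[1] = [-6,6]
  val[2] = [-6,6]
  val[3] = [-6,6]
  val[4] = [-6,6]
  val[5] = [-5,6]

no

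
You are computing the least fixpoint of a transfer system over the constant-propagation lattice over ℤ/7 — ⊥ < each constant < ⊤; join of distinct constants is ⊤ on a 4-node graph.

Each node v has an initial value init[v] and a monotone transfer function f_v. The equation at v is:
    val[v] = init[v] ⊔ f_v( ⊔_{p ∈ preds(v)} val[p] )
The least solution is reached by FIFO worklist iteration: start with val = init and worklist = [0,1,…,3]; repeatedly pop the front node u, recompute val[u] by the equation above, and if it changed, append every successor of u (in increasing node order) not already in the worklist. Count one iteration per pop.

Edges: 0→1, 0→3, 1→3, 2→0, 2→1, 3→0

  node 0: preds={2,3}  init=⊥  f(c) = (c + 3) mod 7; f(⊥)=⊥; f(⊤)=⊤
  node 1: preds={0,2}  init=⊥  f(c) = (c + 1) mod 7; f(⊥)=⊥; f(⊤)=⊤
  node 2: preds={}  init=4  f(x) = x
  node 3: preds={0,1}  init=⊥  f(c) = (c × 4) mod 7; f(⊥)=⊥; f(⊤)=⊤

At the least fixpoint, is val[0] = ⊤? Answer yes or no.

Worklist (7 pops):
  #1 pop 0: in=4 → 0 (was ⊥); enqueue []
  #2 pop 1: in=⊤ → ⊤ (was ⊥); enqueue []
  #3 pop 2: in=⊥ → 4 (no change)
  #4 pop 3: in=⊤ → ⊤ (was ⊥); enqueue [0]
  #5 pop 0: in=⊤ → ⊤ (was 0); enqueue [1,3]
  #6 pop 1: in=⊤ → ⊤ (no change)
  #7 pop 3: in=⊤ → ⊤ (no change)

Fixpoint:
  val[0] = ⊤
  val[1] = ⊤
  val[2] = 4
  val[3] = ⊤

yes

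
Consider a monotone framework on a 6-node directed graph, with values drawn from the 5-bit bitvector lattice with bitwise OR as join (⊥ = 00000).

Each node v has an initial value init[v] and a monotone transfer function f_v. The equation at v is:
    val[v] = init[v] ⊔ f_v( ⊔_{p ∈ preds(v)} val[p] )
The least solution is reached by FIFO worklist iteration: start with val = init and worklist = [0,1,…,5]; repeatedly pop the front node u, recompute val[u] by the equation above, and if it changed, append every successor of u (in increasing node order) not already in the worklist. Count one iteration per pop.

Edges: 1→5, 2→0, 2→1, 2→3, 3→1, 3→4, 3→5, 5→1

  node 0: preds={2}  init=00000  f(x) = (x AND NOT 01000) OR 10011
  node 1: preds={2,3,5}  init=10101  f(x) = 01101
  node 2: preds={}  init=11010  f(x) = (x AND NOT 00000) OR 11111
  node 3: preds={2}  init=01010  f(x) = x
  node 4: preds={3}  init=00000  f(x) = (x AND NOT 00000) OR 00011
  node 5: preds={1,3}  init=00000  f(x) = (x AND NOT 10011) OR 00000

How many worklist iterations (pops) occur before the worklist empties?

8

Iteration log — 8 steps:
  step 1. node 0  ⊔preds=11010  new=10011  old=00000  +wl: 
  step 2. node 1  ⊔preds=11010  new=11101  old=10101  +wl: 
  step 3. node 2  ⊔preds=00000  new=11111  old=11010  +wl: 0,1
  step 4. node 3  ⊔preds=11111  new=11111  old=01010  +wl: 
  step 5. node 4  ⊔preds=11111  new=11111  old=00000  +wl: 
  step 6. node 5  ⊔preds=11111  new=01100  old=00000  +wl: 
  step 7. node 0  ⊔preds=11111  new=10111  old=10011  +wl: 
  step 8. node 1  ⊔preds=11111  new=11101  stable

Least fixpoint reached:
  node 0: 10111
  node 1: 11101
  node 2: 11111
  node 3: 11111
  node 4: 11111
  node 5: 01100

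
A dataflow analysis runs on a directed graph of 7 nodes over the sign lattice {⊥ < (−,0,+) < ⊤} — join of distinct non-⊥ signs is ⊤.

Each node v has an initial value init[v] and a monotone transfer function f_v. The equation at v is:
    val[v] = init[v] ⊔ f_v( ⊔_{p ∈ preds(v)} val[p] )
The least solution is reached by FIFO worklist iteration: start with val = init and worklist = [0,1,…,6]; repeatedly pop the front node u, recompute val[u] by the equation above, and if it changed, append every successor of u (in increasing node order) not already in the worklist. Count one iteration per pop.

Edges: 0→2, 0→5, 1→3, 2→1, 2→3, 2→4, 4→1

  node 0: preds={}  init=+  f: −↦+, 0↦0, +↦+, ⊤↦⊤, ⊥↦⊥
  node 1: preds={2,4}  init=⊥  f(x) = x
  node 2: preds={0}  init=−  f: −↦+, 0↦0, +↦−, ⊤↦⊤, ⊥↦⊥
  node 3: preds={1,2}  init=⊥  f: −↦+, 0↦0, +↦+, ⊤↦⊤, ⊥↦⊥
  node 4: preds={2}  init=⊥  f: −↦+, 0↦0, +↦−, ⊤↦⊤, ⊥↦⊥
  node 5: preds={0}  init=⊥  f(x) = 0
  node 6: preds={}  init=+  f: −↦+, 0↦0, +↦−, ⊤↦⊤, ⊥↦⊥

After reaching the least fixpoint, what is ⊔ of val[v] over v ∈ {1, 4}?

⊤

Trace (9 dequeues):
  [1] u=0 | in ⊥ | out + | ==
  [2] u=1 | in − | out − | prev ⊥ | push {}
  [3] u=2 | in + | out − | ==
  [4] u=3 | in − | out + | prev ⊥ | push {}
  [5] u=4 | in − | out + | prev ⊥ | push {1}
  [6] u=5 | in + | out 0 | prev ⊥ | push {}
  [7] u=6 | in ⊥ | out + | ==
  [8] u=1 | in ⊤ | out ⊤ | prev − | push {3}
  [9] u=3 | in ⊤ | out ⊤ | prev + | push {}

Converged values:
  [0] +
  [1] ⊤
  [2] −
  [3] ⊤
  [4] +
  [5] 0
  [6] +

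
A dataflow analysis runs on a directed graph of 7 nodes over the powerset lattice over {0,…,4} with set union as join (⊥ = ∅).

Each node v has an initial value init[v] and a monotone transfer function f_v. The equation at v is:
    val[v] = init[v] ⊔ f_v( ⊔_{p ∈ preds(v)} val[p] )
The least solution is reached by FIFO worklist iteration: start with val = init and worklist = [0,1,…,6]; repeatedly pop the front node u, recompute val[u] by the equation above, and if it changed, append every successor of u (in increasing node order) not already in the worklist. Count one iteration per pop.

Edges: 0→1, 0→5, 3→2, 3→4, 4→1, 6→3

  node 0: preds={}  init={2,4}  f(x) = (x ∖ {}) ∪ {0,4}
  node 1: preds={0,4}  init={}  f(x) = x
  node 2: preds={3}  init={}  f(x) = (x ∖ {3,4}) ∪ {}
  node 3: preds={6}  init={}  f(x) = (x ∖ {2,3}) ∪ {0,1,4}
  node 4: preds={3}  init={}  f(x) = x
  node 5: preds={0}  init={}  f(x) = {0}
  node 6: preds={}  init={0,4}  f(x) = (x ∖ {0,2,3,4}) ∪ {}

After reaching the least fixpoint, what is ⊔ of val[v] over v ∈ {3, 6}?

{0,1,4}

Worklist (9 pops):
  #1 pop 0: in={} → {0,2,4} (was {2,4}); enqueue []
  #2 pop 1: in={0,2,4} → {0,2,4} (was {}); enqueue []
  #3 pop 2: in={} → {} (no change)
  #4 pop 3: in={0,4} → {0,1,4} (was {}); enqueue [2]
  #5 pop 4: in={0,1,4} → {0,1,4} (was {}); enqueue [1]
  #6 pop 5: in={0,2,4} → {0} (was {}); enqueue []
  #7 pop 6: in={} → {0,4} (no change)
  #8 pop 2: in={0,1,4} → {0,1} (was {}); enqueue []
  #9 pop 1: in={0,1,2,4} → {0,1,2,4} (was {0,2,4}); enqueue []

Fixpoint:
  val[0] = {0,2,4}
  val[1] = {0,1,2,4}
  val[2] = {0,1}
  val[3] = {0,1,4}
  val[4] = {0,1,4}
  val[5] = {0}
  val[6] = {0,4}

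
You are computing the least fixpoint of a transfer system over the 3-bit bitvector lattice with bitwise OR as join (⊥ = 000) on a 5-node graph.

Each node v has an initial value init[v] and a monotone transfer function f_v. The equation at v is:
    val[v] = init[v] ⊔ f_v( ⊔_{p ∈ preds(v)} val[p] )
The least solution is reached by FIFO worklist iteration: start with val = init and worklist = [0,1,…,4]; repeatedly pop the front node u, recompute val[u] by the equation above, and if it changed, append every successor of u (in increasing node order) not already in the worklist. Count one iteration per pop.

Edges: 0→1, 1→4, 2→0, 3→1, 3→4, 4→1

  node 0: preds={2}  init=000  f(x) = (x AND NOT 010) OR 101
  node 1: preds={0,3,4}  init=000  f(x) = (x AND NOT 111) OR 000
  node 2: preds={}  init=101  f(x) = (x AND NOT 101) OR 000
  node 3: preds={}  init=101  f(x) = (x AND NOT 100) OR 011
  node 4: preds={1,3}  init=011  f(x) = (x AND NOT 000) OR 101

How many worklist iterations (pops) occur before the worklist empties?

6

Trace (6 dequeues):
  [1] u=0 | in 101 | out 101 | prev 000 | push {}
  [2] u=1 | in 111 | out 000 | ==
  [3] u=2 | in 000 | out 101 | ==
  [4] u=3 | in 000 | out 111 | prev 101 | push {1}
  [5] u=4 | in 111 | out 111 | prev 011 | push {}
  [6] u=1 | in 111 | out 000 | ==

Converged values:
  [0] 101
  [1] 000
  [2] 101
  [3] 111
  [4] 111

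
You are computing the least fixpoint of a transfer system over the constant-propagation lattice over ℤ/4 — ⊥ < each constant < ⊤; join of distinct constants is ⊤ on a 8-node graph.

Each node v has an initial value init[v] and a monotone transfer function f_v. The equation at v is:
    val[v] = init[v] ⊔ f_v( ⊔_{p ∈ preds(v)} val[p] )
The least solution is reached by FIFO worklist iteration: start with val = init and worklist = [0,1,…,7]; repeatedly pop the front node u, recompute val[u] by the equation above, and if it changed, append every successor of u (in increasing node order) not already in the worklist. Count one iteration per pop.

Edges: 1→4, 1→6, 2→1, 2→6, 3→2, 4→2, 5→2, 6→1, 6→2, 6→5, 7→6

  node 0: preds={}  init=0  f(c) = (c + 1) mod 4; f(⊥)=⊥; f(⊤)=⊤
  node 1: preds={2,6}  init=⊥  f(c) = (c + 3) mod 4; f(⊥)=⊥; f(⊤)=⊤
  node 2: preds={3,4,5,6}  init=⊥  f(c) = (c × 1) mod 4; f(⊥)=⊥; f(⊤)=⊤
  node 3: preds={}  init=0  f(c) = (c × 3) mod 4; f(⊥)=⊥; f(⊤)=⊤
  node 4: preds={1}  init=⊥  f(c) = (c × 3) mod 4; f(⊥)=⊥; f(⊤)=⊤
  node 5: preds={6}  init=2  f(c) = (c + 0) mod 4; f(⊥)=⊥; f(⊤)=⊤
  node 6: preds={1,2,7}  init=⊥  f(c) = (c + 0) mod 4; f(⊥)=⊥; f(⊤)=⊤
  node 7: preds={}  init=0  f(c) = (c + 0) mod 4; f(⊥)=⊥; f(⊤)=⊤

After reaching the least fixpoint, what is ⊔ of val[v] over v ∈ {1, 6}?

⊤

Trace (14 dequeues):
  [1] u=0 | in ⊥ | out 0 | ==
  [2] u=1 | in ⊥ | out ⊥ | ==
  [3] u=2 | in ⊤ | out ⊤ | prev ⊥ | push {1}
  [4] u=3 | in ⊥ | out 0 | ==
  [5] u=4 | in ⊥ | out ⊥ | ==
  [6] u=5 | in ⊥ | out 2 | ==
  [7] u=6 | in ⊤ | out ⊤ | prev ⊥ | push {2,5}
  [8] u=7 | in ⊥ | out 0 | ==
  [9] u=1 | in ⊤ | out ⊤ | prev ⊥ | push {4,6}
  [10] u=2 | in ⊤ | out ⊤ | ==
  [11] u=5 | in ⊤ | out ⊤ | prev 2 | push {2}
  [12] u=4 | in ⊤ | out ⊤ | prev ⊥ | push {}
  [13] u=6 | in ⊤ | out ⊤ | ==
  [14] u=2 | in ⊤ | out ⊤ | ==

Converged values:
  [0] 0
  [1] ⊤
  [2] ⊤
  [3] 0
  [4] ⊤
  [5] ⊤
  [6] ⊤
  [7] 0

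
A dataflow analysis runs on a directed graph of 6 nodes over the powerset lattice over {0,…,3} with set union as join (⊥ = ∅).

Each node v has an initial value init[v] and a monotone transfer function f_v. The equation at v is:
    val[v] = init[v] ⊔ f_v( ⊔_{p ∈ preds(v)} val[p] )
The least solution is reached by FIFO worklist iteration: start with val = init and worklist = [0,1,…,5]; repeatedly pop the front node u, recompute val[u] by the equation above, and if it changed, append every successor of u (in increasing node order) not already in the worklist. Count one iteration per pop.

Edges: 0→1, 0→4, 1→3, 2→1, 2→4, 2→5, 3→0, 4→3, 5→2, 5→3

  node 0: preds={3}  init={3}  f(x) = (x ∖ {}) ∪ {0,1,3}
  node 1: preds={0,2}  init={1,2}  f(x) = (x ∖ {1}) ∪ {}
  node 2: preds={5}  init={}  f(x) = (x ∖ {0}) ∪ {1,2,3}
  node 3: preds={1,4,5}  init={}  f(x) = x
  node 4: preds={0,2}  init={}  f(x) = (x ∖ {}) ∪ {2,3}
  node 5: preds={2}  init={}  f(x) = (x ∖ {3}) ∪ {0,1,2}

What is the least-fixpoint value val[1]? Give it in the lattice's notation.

{0,1,2,3}

Worklist (12 pops):
  #1 pop 0: in={} → {0,1,3} (was {3}); enqueue []
  #2 pop 1: in={0,1,3} → {0,1,2,3} (was {1,2}); enqueue []
  #3 pop 2: in={} → {1,2,3} (was {}); enqueue [1]
  #4 pop 3: in={0,1,2,3} → {0,1,2,3} (was {}); enqueue [0]
  #5 pop 4: in={0,1,2,3} → {0,1,2,3} (was {}); enqueue [3]
  #6 pop 5: in={1,2,3} → {0,1,2} (was {}); enqueue [2]
  #7 pop 1: in={0,1,2,3} → {0,1,2,3} (no change)
  #8 pop 0: in={0,1,2,3} → {0,1,2,3} (was {0,1,3}); enqueue [1,4]
  #9 pop 3: in={0,1,2,3} → {0,1,2,3} (no change)
  #10 pop 2: in={0,1,2} → {1,2,3} (no change)
  #11 pop 1: in={0,1,2,3} → {0,1,2,3} (no change)
  #12 pop 4: in={0,1,2,3} → {0,1,2,3} (no change)

Fixpoint:
  val[0] = {0,1,2,3}
  val[1] = {0,1,2,3}
  val[2] = {1,2,3}
  val[3] = {0,1,2,3}
  val[4] = {0,1,2,3}
  val[5] = {0,1,2}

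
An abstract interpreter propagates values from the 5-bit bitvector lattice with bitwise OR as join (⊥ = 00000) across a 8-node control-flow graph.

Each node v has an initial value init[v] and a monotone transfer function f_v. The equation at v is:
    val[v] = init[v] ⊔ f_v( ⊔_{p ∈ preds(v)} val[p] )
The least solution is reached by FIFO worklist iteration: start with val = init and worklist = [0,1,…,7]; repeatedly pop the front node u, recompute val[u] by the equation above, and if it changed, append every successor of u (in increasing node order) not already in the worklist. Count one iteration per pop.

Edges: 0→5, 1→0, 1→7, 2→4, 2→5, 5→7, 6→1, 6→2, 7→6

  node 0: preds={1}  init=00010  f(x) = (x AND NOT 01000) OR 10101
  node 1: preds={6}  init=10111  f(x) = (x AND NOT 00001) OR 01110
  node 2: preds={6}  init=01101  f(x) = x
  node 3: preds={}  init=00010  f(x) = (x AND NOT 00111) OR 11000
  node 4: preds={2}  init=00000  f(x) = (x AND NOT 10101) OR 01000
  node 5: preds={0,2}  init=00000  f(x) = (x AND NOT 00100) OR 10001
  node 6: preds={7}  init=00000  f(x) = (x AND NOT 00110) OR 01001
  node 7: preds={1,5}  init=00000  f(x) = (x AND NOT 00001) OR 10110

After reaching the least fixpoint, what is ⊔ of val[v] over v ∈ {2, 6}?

11101

Iteration log — 16 steps:
  step 1. node 0  ⊔preds=10111  new=10111  old=00010  +wl: 
  step 2. node 1  ⊔preds=00000  new=11111  old=10111  +wl: 0
  step 3. node 2  ⊔preds=00000  new=01101  stable
  step 4. node 3  ⊔preds=00000  new=11010  old=00010  +wl: 
  step 5. node 4  ⊔preds=01101  new=01000  old=00000  +wl: 
  step 6. node 5  ⊔preds=11111  new=11011  old=00000  +wl: 
  step 7. node 6  ⊔preds=00000  new=01001  old=00000  +wl: 1,2
  step 8. node 7  ⊔preds=11111  new=11110  old=00000  +wl: 6
  step 9. node 0  ⊔preds=11111  new=10111  stable
  step 10. node 1  ⊔preds=01001  new=11111  stable
  step 11. node 2  ⊔preds=01001  new=01101  stable
  step 12. node 6  ⊔preds=11110  new=11001  old=01001  +wl: 1,2
  step 13. node 1  ⊔preds=11001  new=11111  stable
  step 14. node 2  ⊔preds=11001  new=11101  old=01101  +wl: 4,5
  step 15. node 4  ⊔preds=11101  new=01000  stable
  step 16. node 5  ⊔preds=11111  new=11011  stable

Least fixpoint reached:
  node 0: 10111
  node 1: 11111
  node 2: 11101
  node 3: 11010
  node 4: 01000
  node 5: 11011
  node 6: 11001
  node 7: 11110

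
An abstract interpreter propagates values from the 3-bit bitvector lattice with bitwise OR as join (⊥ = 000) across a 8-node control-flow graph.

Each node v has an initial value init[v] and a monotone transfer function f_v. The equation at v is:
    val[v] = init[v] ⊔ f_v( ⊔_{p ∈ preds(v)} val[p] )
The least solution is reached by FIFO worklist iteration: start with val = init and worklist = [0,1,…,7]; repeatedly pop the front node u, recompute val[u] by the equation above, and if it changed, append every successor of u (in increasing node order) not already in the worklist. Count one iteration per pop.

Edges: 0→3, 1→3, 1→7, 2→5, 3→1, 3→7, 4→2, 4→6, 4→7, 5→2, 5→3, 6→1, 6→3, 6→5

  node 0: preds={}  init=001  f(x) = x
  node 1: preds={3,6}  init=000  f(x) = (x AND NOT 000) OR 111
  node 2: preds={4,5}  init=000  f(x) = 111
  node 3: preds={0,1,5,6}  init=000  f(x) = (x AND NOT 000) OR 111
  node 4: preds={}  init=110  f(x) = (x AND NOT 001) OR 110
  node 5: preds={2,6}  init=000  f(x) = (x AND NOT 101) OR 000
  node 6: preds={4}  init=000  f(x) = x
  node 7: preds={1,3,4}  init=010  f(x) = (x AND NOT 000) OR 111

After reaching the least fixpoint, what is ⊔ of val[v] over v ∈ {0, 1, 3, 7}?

Iteration log — 12 steps:
  step 1. node 0  ⊔preds=000  new=001  stable
  step 2. node 1  ⊔preds=000  new=111  old=000  +wl: 
  step 3. node 2  ⊔preds=110  new=111  old=000  +wl: 
  step 4. node 3  ⊔preds=111  new=111  old=000  +wl: 1
  step 5. node 4  ⊔preds=000  new=110  stable
  step 6. node 5  ⊔preds=111  new=010  old=000  +wl: 2,3
  step 7. node 6  ⊔preds=110  new=110  old=000  +wl: 5
  step 8. node 7  ⊔preds=111  new=111  old=010  +wl: 
  step 9. node 1  ⊔preds=111  new=111  stable
  step 10. node 2  ⊔preds=110  new=111  stable
  step 11. node 3  ⊔preds=111  new=111  stable
  step 12. node 5  ⊔preds=111  new=010  stable

Least fixpoint reached:
  node 0: 001
  node 1: 111
  node 2: 111
  node 3: 111
  node 4: 110
  node 5: 010
  node 6: 110
  node 7: 111

111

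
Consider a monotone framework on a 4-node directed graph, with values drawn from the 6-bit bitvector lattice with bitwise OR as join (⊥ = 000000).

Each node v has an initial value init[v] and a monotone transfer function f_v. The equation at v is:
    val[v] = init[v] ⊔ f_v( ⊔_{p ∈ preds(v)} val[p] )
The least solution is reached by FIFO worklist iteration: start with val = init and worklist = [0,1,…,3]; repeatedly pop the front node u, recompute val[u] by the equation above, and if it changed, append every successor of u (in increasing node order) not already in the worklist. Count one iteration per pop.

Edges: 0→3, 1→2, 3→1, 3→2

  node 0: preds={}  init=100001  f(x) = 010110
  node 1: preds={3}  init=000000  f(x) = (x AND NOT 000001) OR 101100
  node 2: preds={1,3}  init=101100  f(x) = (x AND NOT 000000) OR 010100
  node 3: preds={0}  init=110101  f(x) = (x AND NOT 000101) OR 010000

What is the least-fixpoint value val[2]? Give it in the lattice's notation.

Worklist (6 pops):
  #1 pop 0: in=000000 → 110111 (was 100001); enqueue []
  #2 pop 1: in=110101 → 111100 (was 000000); enqueue []
  #3 pop 2: in=111101 → 111101 (was 101100); enqueue []
  #4 pop 3: in=110111 → 110111 (was 110101); enqueue [1,2]
  #5 pop 1: in=110111 → 111110 (was 111100); enqueue []
  #6 pop 2: in=111111 → 111111 (was 111101); enqueue []

Fixpoint:
  val[0] = 110111
  val[1] = 111110
  val[2] = 111111
  val[3] = 110111

111111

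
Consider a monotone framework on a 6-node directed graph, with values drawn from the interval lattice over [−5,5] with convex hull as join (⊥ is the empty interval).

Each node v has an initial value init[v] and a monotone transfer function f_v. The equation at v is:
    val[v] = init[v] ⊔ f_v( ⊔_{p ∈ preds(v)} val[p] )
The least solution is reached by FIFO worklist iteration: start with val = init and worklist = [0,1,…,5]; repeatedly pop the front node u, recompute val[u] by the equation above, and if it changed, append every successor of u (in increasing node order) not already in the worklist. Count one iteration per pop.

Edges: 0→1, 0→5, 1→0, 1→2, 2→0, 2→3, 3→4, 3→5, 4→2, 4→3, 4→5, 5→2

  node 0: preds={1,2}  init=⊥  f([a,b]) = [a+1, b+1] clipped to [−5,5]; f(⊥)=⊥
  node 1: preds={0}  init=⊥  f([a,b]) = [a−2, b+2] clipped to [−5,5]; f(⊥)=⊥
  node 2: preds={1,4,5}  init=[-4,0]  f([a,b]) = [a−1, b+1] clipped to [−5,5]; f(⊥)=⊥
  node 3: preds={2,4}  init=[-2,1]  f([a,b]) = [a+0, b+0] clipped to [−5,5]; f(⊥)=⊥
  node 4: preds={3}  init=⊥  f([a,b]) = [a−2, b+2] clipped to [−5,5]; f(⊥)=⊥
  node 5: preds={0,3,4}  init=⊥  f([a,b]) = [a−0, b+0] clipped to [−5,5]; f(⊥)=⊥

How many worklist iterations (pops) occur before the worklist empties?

14

Iteration log — 14 steps:
  step 1. node 0  ⊔preds=[-4,0]  new=[-3,1]  old=⊥  +wl: 
  step 2. node 1  ⊔preds=[-3,1]  new=[-5,3]  old=⊥  +wl: 0
  step 3. node 2  ⊔preds=[-5,3]  new=[-5,4]  old=[-4,0]  +wl: 
  step 4. node 3  ⊔preds=[-5,4]  new=[-5,4]  old=[-2,1]  +wl: 
  step 5. node 4  ⊔preds=[-5,4]  new=[-5,5]  old=⊥  +wl: 2,3
  step 6. node 5  ⊔preds=[-5,5]  new=[-5,5]  old=⊥  +wl: 
  step 7. node 0  ⊔preds=[-5,4]  new=[-4,5]  old=[-3,1]  +wl: 1,5
  step 8. node 2  ⊔preds=[-5,5]  new=[-5,5]  old=[-5,4]  +wl: 0
  step 9. node 3  ⊔preds=[-5,5]  new=[-5,5]  old=[-5,4]  +wl: 4
  step 10. node 1  ⊔preds=[-4,5]  new=[-5,5]  old=[-5,3]  +wl: 2
  step 11. node 5  ⊔preds=[-5,5]  new=[-5,5]  stable
  step 12. node 0  ⊔preds=[-5,5]  new=[-4,5]  stable
  step 13. node 4  ⊔preds=[-5,5]  new=[-5,5]  stable
  step 14. node 2  ⊔preds=[-5,5]  new=[-5,5]  stable

Least fixpoint reached:
  node 0: [-4,5]
  node 1: [-5,5]
  node 2: [-5,5]
  node 3: [-5,5]
  node 4: [-5,5]
  node 5: [-5,5]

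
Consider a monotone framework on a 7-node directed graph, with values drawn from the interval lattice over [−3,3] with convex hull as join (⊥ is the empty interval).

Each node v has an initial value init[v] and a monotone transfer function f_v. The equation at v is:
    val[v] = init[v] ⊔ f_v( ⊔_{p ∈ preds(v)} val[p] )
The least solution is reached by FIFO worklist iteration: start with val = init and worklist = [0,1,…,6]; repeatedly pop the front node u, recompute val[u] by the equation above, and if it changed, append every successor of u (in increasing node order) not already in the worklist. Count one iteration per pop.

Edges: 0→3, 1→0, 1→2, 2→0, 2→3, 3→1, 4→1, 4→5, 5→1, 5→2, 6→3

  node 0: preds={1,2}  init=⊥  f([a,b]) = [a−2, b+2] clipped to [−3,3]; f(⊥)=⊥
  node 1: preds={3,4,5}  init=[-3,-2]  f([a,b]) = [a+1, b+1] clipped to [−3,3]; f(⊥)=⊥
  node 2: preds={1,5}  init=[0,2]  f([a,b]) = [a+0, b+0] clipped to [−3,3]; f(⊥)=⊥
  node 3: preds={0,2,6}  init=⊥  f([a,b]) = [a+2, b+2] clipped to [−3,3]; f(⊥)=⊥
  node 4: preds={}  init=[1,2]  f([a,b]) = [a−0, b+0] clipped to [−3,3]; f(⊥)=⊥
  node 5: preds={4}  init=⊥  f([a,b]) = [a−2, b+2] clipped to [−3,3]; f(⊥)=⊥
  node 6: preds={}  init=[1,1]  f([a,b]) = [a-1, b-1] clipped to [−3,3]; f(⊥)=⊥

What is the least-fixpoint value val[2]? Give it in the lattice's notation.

Trace (10 dequeues):
  [1] u=0 | in [-3,2] | out [-3,3] | prev ⊥ | push {}
  [2] u=1 | in [1,2] | out [-3,3] | prev [-3,-2] | push {0}
  [3] u=2 | in [-3,3] | out [-3,3] | prev [0,2] | push {}
  [4] u=3 | in [-3,3] | out [-1,3] | prev ⊥ | push {1}
  [5] u=4 | in ⊥ | out [1,2] | ==
  [6] u=5 | in [1,2] | out [-1,3] | prev ⊥ | push {2}
  [7] u=6 | in ⊥ | out [1,1] | ==
  [8] u=0 | in [-3,3] | out [-3,3] | ==
  [9] u=1 | in [-1,3] | out [-3,3] | ==
  [10] u=2 | in [-3,3] | out [-3,3] | ==

Converged values:
  [0] [-3,3]
  [1] [-3,3]
  [2] [-3,3]
  [3] [-1,3]
  [4] [1,2]
  [5] [-1,3]
  [6] [1,1]

[-3,3]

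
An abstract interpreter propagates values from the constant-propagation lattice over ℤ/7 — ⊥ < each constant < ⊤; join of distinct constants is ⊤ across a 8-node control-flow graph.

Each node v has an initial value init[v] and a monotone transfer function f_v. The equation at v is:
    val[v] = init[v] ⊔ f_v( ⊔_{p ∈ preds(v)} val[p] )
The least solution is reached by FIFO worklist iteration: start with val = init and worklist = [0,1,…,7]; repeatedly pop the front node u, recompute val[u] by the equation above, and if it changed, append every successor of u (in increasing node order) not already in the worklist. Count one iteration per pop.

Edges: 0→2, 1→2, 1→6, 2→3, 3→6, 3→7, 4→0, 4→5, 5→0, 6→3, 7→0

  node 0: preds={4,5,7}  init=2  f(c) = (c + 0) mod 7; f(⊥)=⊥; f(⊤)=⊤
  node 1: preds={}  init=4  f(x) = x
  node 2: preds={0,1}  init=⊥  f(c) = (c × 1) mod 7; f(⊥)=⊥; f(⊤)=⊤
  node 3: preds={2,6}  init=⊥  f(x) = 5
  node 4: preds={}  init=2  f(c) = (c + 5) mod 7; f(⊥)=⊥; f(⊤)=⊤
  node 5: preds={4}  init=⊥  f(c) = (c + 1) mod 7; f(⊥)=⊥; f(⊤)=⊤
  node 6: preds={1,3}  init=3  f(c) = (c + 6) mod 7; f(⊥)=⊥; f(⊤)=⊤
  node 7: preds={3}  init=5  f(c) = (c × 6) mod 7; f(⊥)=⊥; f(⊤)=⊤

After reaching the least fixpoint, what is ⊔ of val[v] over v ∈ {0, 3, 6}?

Worklist (10 pops):
  #1 pop 0: in=⊤ → ⊤ (was 2); enqueue []
  #2 pop 1: in=⊥ → 4 (no change)
  #3 pop 2: in=⊤ → ⊤ (was ⊥); enqueue []
  #4 pop 3: in=⊤ → 5 (was ⊥); enqueue []
  #5 pop 4: in=⊥ → 2 (no change)
  #6 pop 5: in=2 → 3 (was ⊥); enqueue [0]
  #7 pop 6: in=⊤ → ⊤ (was 3); enqueue [3]
  #8 pop 7: in=5 → ⊤ (was 5); enqueue []
  #9 pop 0: in=⊤ → ⊤ (no change)
  #10 pop 3: in=⊤ → 5 (no change)

Fixpoint:
  val[0] = ⊤
  val[1] = 4
  val[2] = ⊤
  val[3] = 5
  val[4] = 2
  val[5] = 3
  val[6] = ⊤
  val[7] = ⊤

⊤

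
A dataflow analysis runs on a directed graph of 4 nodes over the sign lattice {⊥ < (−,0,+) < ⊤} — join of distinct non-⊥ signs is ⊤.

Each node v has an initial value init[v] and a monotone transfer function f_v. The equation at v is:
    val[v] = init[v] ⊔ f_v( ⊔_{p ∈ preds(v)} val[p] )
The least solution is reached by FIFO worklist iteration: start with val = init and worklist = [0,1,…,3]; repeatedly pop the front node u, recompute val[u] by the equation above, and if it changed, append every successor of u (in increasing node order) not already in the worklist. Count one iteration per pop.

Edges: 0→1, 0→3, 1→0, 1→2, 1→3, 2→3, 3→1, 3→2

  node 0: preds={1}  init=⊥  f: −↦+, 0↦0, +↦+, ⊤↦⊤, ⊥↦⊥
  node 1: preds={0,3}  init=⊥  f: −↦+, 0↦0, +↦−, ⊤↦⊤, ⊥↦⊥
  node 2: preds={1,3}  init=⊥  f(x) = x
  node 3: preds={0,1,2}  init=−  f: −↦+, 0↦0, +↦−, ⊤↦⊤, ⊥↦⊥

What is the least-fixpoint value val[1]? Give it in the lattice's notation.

⊤

Iteration log — 11 steps:
  step 1. node 0  ⊔preds=⊥  new=⊥  stable
  step 2. node 1  ⊔preds=−  new=+  old=⊥  +wl: 0
  step 3. node 2  ⊔preds=⊤  new=⊤  old=⊥  +wl: 
  step 4. node 3  ⊔preds=⊤  new=⊤  old=−  +wl: 1,2
  step 5. node 0  ⊔preds=+  new=+  old=⊥  +wl: 3
  step 6. node 1  ⊔preds=⊤  new=⊤  old=+  +wl: 0
  step 7. node 2  ⊔preds=⊤  new=⊤  stable
  step 8. node 3  ⊔preds=⊤  new=⊤  stable
  step 9. node 0  ⊔preds=⊤  new=⊤  old=+  +wl: 1,3
  step 10. node 1  ⊔preds=⊤  new=⊤  stable
  step 11. node 3  ⊔preds=⊤  new=⊤  stable

Least fixpoint reached:
  node 0: ⊤
  node 1: ⊤
  node 2: ⊤
  node 3: ⊤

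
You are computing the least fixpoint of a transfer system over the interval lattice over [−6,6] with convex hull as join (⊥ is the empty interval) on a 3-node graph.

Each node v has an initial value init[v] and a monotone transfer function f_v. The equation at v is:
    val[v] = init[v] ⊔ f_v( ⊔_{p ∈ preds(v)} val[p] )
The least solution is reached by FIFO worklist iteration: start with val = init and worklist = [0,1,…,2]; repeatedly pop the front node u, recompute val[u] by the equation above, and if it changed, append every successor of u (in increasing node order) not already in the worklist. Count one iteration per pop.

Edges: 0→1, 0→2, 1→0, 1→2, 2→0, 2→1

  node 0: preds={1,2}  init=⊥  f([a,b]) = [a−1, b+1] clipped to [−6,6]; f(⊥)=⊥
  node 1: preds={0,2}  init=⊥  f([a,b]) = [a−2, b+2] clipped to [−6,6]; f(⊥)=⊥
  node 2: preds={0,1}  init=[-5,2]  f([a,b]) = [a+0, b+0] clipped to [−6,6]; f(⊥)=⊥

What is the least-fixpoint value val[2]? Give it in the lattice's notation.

[-6,6]

Trace (8 dequeues):
  [1] u=0 | in [-5,2] | out [-6,3] | prev ⊥ | push {}
  [2] u=1 | in [-6,3] | out [-6,5] | prev ⊥ | push {0}
  [3] u=2 | in [-6,5] | out [-6,5] | prev [-5,2] | push {1}
  [4] u=0 | in [-6,5] | out [-6,6] | prev [-6,3] | push {2}
  [5] u=1 | in [-6,6] | out [-6,6] | prev [-6,5] | push {0}
  [6] u=2 | in [-6,6] | out [-6,6] | prev [-6,5] | push {1}
  [7] u=0 | in [-6,6] | out [-6,6] | ==
  [8] u=1 | in [-6,6] | out [-6,6] | ==

Converged values:
  [0] [-6,6]
  [1] [-6,6]
  [2] [-6,6]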